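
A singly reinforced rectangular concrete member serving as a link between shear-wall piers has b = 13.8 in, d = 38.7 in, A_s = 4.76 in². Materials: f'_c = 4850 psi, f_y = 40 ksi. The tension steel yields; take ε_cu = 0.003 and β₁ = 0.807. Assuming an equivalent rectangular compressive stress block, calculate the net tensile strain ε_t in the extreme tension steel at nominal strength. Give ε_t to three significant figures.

ε_t ≈ 0.0250

a = A_s f_y/(0.85 f'_c b) = 3.347 in.
β₁ = 0.807, so c = a/β₁ = 3.347/0.807 = 4.147 in.
From the linear strain diagram with ε_cu = 0.003: ε_t = 0.003 (d − c)/c = 0.003 × (38.7 − 4.147)/4.147 = 0.0250.
Since ε_t ≥ 0.005, the section is tension-controlled.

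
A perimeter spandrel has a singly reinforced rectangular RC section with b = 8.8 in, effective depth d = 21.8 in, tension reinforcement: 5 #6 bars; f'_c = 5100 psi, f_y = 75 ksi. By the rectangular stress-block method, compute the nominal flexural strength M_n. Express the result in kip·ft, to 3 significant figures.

A_s = 5 × 0.44 = 2.2 in².
T = A_s f_y = 2.2 × 75 = 165 kips.
a = T/(0.85 f'_c b) = 165/(0.85 × 5.1 × 8.8) = 4.325 in.
M_n = T(d − a/2) = 165 × (21.8 − 2.1625) = 3240.2 kip·in = 3240.2/12 = 270.02 kip·ft.

M_n ≈ 270 kip·ft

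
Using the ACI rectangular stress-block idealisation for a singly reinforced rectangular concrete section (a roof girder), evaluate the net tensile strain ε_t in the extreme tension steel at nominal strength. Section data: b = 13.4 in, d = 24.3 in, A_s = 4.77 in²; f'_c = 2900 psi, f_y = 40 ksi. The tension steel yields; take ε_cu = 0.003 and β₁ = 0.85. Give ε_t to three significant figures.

ε_t ≈ 0.00773

a = A_s f_y/(0.85 f'_c b) = 5.776 in.
β₁ = 0.85, so c = a/β₁ = 5.776/0.85 = 6.795 in.
From the linear strain diagram with ε_cu = 0.003: ε_t = 0.003 (d − c)/c = 0.003 × (24.3 − 6.795)/6.795 = 0.00773.
Since ε_t ≥ 0.005, the section is tension-controlled.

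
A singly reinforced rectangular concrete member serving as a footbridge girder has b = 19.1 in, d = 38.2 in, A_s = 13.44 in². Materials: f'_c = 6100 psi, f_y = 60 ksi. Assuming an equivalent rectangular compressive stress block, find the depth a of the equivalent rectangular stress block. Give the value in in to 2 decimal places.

a ≈ 8.14 in

T = A_s f_y = 13.44 × 60 = 806.4 kips.
a = T/(0.85 f'_c b) = 806.4/(0.85 × 6.1 × 19.1) = 8.14 in.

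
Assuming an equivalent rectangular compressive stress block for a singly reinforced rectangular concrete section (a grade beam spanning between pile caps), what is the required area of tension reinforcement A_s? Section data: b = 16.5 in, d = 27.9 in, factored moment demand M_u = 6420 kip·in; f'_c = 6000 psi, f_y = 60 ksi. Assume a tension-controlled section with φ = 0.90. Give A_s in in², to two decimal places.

M_n = M_u/φ = 6420/0.90 = 7133.33 kip·in.
From M_n = 0.85 f'_c a b (d − a/2):
a = d − √(d² − 2M_n/(0.85 f'_c b)) = 27.9 − √(27.9² − 2 × 7133.33/(0.85 × 6 × 16.5)) = 3.225 in.
A_s = 0.85 f'_c a b / f_y = 0.85 × 6 × 3.225 × 16.5 / 60 = 4.523 in².

A_s ≈ 4.52 in²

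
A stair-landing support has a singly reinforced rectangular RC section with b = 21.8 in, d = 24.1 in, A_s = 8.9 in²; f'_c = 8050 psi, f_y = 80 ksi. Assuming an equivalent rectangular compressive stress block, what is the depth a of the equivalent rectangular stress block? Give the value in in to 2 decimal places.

a ≈ 4.77 in

T = A_s f_y = 8.9 × 80 = 712 kips.
a = T/(0.85 f'_c b) = 712/(0.85 × 8.05 × 21.8) = 4.77 in.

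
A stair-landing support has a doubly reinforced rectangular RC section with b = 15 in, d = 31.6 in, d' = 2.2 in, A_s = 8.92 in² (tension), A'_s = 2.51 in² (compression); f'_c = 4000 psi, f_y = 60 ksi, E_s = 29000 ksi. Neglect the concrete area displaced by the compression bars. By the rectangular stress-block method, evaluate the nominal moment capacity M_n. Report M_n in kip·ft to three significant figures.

Assume both steels yield.
a = (A_s − A'_s) f_y/(0.85 f'_c b) = (8.92 − 2.51) × 60/(0.85 × 4 × 15) = 7.541 in.
c = a/β₁ = 7.541/0.85 = 8.872 in; ε'_s = 0.003(c − d')/c = 0.0023 ≥ ε_y = 0.0021, so the compression steel yields.
M_n = (A_s − A'_s) f_y (d − a/2) + A'_s f_y (d − d') = 384.6 × (31.6 − 3.7705) + 150.6 × (31.6 − 2.2) = 10703.2 + 4427.6 = 15130.8 kip·in = 15130.8/12 = 1260.90 kip·ft.

M_n ≈ 1260 kip·ft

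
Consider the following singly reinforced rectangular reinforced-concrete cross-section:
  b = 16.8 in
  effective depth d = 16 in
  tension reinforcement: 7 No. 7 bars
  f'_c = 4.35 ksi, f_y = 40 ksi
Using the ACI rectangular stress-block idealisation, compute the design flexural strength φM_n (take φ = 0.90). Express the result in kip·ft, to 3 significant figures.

A_s = 7 × 0.6 = 4.2 in².
T = A_s f_y = 4.2 × 40 = 168 kips.
a = T/(0.85 f'_c b) = 168/(0.85 × 4.35 × 16.8) = 2.705 in.
M_n = T(d − a/2) = 168 × (16 − 1.3525) = 2460.8 kip·in = 2460.8/12 = 205.07 kip·ft.
φM_n = 0.90 × 205.07 = 184.56 kip·ft.

φM_n ≈ 185 kip·ft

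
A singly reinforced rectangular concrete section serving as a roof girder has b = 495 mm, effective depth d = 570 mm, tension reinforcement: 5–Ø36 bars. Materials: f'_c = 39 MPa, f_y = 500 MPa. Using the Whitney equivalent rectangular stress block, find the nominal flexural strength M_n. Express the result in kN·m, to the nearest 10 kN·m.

A_s = 5 × 1018 = 5090 mm².
T = A_s f_y = 5090 × 500 = 2545000 N = 2545 kN.
From C = T: a = T/(0.85 f'_c b) = 2545000/(0.85 × 39 × 495) = 155.10 mm.
M_n = T(d − a/2) = 2545 kN × (570 − 77.55) mm = 1253.29 kN·m.

M_n ≈ 1250 kN·m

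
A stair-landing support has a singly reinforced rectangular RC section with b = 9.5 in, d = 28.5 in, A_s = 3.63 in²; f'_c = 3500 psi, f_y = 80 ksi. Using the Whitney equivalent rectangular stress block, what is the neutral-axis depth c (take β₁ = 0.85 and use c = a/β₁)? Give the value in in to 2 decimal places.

c ≈ 12.09 in

T = A_s f_y = 3.63 × 80 = 290.4 kips.
a = T/(0.85 f'_c b) = 290.4/(0.85 × 3.5 × 9.5) = 10.2751 in.
With β₁ = 0.85, c = a/β₁ = 10.2751/0.85 = 12.09 in.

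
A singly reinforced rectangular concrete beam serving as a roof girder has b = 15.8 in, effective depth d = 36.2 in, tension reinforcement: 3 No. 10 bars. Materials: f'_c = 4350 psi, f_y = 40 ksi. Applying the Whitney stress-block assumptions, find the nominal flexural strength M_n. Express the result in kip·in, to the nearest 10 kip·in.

M_n ≈ 5320 kip·in

A_s = 3 × 1.27 = 3.81 in².
T = A_s f_y = 3.81 × 40 = 152.4 kips.
a = T/(0.85 f'_c b) = 152.4/(0.85 × 4.35 × 15.8) = 2.609 in.
M_n = T(d − a/2) = 152.4 × (36.2 − 1.3045) = 5318.1 kip·in.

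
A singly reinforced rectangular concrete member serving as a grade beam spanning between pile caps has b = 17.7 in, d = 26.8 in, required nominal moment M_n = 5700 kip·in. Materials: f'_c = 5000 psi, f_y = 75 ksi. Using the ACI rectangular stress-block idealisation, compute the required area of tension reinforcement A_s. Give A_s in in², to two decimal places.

From M_n = 0.85 f'_c a b (d − a/2):
a = d − √(d² − 2M_n/(0.85 f'_c b)) = 26.8 − √(26.8² − 2 × 5700/(0.85 × 5 × 17.7)) = 2.995 in.
A_s = 0.85 f'_c a b / f_y = 0.85 × 5 × 2.995 × 17.7 / 75 = 3.004 in².

A_s ≈ 3.00 in²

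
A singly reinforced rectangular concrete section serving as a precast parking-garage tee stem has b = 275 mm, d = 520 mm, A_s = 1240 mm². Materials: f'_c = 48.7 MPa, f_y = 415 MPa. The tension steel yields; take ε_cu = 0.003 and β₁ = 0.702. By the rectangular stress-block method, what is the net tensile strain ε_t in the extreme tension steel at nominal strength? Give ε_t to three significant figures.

ε_t ≈ 0.0212

a = A_s f_y/(0.85 f'_c b) = 45.21 mm.
β₁ = 0.702, so c = a/β₁ = 45.21/0.702 = 64.40 mm.
From the linear strain diagram with ε_cu = 0.003: ε_t = 0.003 (d − c)/c = 0.003 × (520 − 64.40)/64.40 = 0.0212.
Since ε_t ≥ 0.005, the section is tension-controlled.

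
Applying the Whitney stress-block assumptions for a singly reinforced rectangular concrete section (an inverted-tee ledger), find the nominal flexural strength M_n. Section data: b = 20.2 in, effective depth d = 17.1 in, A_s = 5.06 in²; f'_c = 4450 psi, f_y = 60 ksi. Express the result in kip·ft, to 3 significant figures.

T = A_s f_y = 5.06 × 60 = 303.6 kips.
a = T/(0.85 f'_c b) = 303.6/(0.85 × 4.45 × 20.2) = 3.973 in.
M_n = T(d − a/2) = 303.6 × (17.1 − 1.9865) = 4588.5 kip·in = 4588.5/12 = 382.38 kip·ft.

M_n ≈ 382 kip·ft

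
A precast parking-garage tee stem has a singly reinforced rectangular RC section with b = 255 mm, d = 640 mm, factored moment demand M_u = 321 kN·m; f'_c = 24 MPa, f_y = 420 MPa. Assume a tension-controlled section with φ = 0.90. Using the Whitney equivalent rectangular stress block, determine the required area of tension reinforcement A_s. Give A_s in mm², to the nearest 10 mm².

M_n = M_u/φ = 321/0.90 = 356.667 kN·m.
With M_n = 0.85 f'_c a b (d − a/2), solve the quadratic for a:
a = d − √(d² − 2M_n/(0.85 f'_c b)) = 640 − √(640² − 2 × 356.667×10⁶/(0.85 × 24 × 255)) = 118.01 mm.
A_s = 0.85 f'_c a b / f_y = 0.85 × 24 × 118.01 × 255 / 420 = 1461.6 mm².

A_s ≈ 1460 mm²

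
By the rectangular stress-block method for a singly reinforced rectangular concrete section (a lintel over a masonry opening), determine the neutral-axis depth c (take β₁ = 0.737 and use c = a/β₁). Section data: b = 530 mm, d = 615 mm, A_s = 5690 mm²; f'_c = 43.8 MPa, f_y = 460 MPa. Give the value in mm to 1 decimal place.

c ≈ 180.0 mm

T = A_s f_y = 5690 × 460 = 2617400 N = 2617.4 kN.
Setting C = 0.85 f'_c a b equal to T: a = 2617400/(0.85 × 43.8 × 530) = 132.648 mm.
With β₁ = 0.737, c = a/β₁ = 132.648/0.737 = 180.0 mm.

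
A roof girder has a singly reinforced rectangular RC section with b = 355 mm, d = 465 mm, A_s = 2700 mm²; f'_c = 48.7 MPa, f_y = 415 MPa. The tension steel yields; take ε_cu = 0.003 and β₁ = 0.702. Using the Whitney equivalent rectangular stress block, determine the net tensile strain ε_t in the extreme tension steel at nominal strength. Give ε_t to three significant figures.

a = A_s f_y/(0.85 f'_c b) = 76.25 mm.
β₁ = 0.702, so c = a/β₁ = 76.25/0.702 = 108.62 mm.
From the linear strain diagram with ε_cu = 0.003: ε_t = 0.003 (d − c)/c = 0.003 × (465 − 108.62)/108.62 = 0.00984.
Since ε_t ≥ 0.005, the section is tension-controlled.

ε_t ≈ 0.00984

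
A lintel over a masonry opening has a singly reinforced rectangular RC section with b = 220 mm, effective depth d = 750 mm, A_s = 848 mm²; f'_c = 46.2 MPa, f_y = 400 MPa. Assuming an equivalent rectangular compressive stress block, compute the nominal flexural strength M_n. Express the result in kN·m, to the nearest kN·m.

M_n ≈ 248 kN·m

T = A_s f_y = 848 × 400 = 339200 N = 339.2 kN.
From C = T: a = T/(0.85 f'_c b) = 339200/(0.85 × 46.2 × 220) = 39.26 mm.
M_n = T(d − a/2) = 339.2 kN × (750 − 19.63) mm = 247.74 kN·m.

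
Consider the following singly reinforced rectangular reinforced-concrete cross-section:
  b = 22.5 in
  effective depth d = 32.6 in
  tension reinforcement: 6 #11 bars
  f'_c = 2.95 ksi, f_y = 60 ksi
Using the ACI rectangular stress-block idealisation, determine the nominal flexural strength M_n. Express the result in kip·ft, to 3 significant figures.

M_n ≈ 1290 kip·ft

A_s = 6 × 1.56 = 9.36 in².
T = A_s f_y = 9.36 × 60 = 561.6 kips.
a = T/(0.85 f'_c b) = 561.6/(0.85 × 2.95 × 22.5) = 9.954 in.
M_n = T(d − a/2) = 561.6 × (32.6 − 4.977) = 15513.1 kip·in = 15513.1/12 = 1292.76 kip·ft.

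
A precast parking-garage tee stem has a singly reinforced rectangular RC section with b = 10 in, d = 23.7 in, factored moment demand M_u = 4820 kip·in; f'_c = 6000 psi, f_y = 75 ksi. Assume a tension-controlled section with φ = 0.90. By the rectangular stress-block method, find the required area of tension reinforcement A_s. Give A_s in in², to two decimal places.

A_s ≈ 3.36 in²

M_n = M_u/φ = 4820/0.90 = 5355.56 kip·in.
From M_n = 0.85 f'_c a b (d − a/2):
a = d − √(d² − 2M_n/(0.85 f'_c b)) = 23.7 − √(23.7² − 2 × 5355.56/(0.85 × 6 × 10)) = 4.947 in.
A_s = 0.85 f'_c a b / f_y = 0.85 × 6 × 4.947 × 10 / 75 = 3.364 in².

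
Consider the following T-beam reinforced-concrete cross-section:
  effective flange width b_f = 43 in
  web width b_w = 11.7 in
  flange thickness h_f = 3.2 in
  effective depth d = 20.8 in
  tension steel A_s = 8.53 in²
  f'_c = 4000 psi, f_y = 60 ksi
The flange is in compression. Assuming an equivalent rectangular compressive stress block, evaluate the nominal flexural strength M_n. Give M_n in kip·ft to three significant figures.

M_n ≈ 811 kip·ft

Tension: T = A_s f_y = 8.53 × 60 = 511.8 kips.
Try a within the flange: a = T/(0.85 f'_c b_f) = 511.8/(0.85 × 4 × 43) = 3.501 in.
a = 3.501 > h_f = 3.2 in: the block extends into the web. Split into flange-overhang and web parts.
C_f = 0.85 f'_c (b_f − b_w) h_f = 0.85 × 4 × (43 − 11.7) × 3.2 = 340.5 kips.
Remaining web compression depth: a_w = (T − C_f)/(0.85 f'_c b_w) = (511.8 − 340.5)/(0.85 × 4 × 11.7) = 4.306 in.
M_n = C_f(d − h_f/2) + (T − C_f)(d − a_w/2) = 340.5 × (20.8 − 1.6) + 171.3 × (20.8 − 2.153) = 6537.6 + 3194.2 = 9731.8 kip·in.
M_n = 9731.8/12 = 810.98 kip·ft.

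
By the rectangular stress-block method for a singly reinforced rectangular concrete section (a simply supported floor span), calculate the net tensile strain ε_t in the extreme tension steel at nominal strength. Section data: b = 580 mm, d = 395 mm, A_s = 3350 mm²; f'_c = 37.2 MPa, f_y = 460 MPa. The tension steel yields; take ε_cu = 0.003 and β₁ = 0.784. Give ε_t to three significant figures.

ε_t ≈ 0.00806

a = A_s f_y/(0.85 f'_c b) = 84.03 mm.
β₁ = 0.784, so c = a/β₁ = 84.03/0.784 = 107.18 mm.
From the linear strain diagram with ε_cu = 0.003: ε_t = 0.003 (d − c)/c = 0.003 × (395 − 107.18)/107.18 = 0.00806.
Since ε_t ≥ 0.005, the section is tension-controlled.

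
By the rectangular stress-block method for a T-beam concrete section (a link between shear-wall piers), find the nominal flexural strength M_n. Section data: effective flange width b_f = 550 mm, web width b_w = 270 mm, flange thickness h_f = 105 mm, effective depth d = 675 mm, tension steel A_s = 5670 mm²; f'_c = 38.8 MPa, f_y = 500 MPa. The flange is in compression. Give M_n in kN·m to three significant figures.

M_n ≈ 1670 kN·m

Tension: T = A_s f_y = 5670 × 500 = 2835000 N.
Try a within the flange: a = T/(0.85 f'_c b_f) = 2835000/(0.85 × 38.8 × 550) = 156.29 mm.
a = 156.29 > h_f = 105 mm: the block extends into the web. Split into flange-overhang and web parts.
C_f = 0.85 f'_c (b_f − b_w) h_f = 0.85 × 38.8 × (550 − 270) × 105 = 969612 N.
Remaining web compression depth: a_w = (T − C_f)/(0.85 f'_c b_w) = (2835000 − 969612)/(0.85 × 38.8 × 270) = 209.49 mm.
M_n = C_f(d − h_f/2) + (T − C_f)(d − a_w/2) = 969612 × (675 − 52.5) + 1865388 × (675 − 104.745) = 603.58 + 1063.75 = 1667.33 × 10⁶ N·mm.
M_n = 1667.33 kN·m.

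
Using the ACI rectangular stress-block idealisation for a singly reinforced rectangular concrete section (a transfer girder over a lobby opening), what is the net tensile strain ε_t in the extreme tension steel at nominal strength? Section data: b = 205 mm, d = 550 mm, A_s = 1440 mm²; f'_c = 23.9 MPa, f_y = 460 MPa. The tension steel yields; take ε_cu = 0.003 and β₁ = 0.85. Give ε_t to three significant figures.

ε_t ≈ 0.00582

a = A_s f_y/(0.85 f'_c b) = 159.06 mm.
β₁ = 0.85, so c = a/β₁ = 159.06/0.85 = 187.13 mm.
From the linear strain diagram with ε_cu = 0.003: ε_t = 0.003 (d − c)/c = 0.003 × (550 − 187.13)/187.13 = 0.00582.
Since ε_t ≥ 0.005, the section is tension-controlled.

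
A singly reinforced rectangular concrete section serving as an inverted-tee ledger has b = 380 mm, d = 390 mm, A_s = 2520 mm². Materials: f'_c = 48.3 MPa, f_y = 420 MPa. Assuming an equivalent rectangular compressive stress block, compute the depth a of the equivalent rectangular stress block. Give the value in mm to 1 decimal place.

a ≈ 67.8 mm

T = A_s f_y = 2520 × 420 = 1058400 N = 1058.4 kN.
Setting C = 0.85 f'_c a b equal to T: a = 1058400/(0.85 × 48.3 × 380) = 67.8 mm.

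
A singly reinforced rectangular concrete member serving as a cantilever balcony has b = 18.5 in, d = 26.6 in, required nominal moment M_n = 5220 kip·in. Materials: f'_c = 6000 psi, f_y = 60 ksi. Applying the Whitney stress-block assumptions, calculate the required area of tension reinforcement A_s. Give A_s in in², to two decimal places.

A_s ≈ 3.41 in²

From M_n = 0.85 f'_c a b (d − a/2):
a = d − √(d² − 2M_n/(0.85 f'_c b)) = 26.6 − √(26.6² − 2 × 5220/(0.85 × 6 × 18.5)) = 2.168 in.
A_s = 0.85 f'_c a b / f_y = 0.85 × 6 × 2.168 × 18.5 / 60 = 3.409 in².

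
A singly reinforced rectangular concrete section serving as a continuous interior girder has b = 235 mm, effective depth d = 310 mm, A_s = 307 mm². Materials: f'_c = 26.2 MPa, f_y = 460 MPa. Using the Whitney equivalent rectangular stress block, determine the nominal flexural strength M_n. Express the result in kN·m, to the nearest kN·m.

M_n ≈ 42 kN·m

T = A_s f_y = 307 × 460 = 141220 N = 141.22 kN.
From C = T: a = T/(0.85 f'_c b) = 141220/(0.85 × 26.2 × 235) = 26.98 mm.
M_n = T(d − a/2) = 141.22 kN × (310 − 13.49) mm = 41.87 kN·m.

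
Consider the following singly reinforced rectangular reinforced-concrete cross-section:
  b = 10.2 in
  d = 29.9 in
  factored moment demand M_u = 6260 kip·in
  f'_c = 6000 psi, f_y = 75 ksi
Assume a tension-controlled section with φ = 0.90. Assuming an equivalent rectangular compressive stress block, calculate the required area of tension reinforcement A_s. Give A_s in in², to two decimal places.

A_s ≈ 3.38 in²

M_n = M_u/φ = 6260/0.90 = 6955.56 kip·in.
From M_n = 0.85 f'_c a b (d − a/2):
a = d − √(d² − 2M_n/(0.85 f'_c b)) = 29.9 − √(29.9² − 2 × 6955.56/(0.85 × 6 × 10.2)) = 4.868 in.
A_s = 0.85 f'_c a b / f_y = 0.85 × 6 × 4.868 × 10.2 / 75 = 3.376 in².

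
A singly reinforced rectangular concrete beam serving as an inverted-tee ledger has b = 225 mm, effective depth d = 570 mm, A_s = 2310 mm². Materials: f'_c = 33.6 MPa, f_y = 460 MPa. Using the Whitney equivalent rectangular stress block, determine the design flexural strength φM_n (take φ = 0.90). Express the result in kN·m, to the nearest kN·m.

φM_n ≈ 466 kN·m

T = A_s f_y = 2310 × 460 = 1062600 N = 1062.6 kN.
From C = T: a = T/(0.85 f'_c b) = 1062600/(0.85 × 33.6 × 225) = 165.36 mm.
M_n = T(d − a/2) = 1062.6 kN × (570 − 82.68) mm = 517.83 kN·m.
φM_n = 0.90 × 517.83 = 466.05 kN·m.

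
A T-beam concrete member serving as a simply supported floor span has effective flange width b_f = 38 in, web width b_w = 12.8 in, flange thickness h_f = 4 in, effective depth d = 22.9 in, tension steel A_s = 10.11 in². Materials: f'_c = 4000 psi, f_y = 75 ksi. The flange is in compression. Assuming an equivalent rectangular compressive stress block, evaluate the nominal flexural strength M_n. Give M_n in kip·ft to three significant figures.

Tension: T = A_s f_y = 10.11 × 75 = 758.25 kips.
Try a within the flange: a = T/(0.85 f'_c b_f) = 758.25/(0.85 × 4 × 38) = 5.869 in.
a = 5.869 > h_f = 4 in: the block extends into the web. Split into flange-overhang and web parts.
C_f = 0.85 f'_c (b_f − b_w) h_f = 0.85 × 4 × (38 − 12.8) × 4 = 342.7 kips.
Remaining web compression depth: a_w = (T − C_f)/(0.85 f'_c b_w) = (758.25 − 342.7)/(0.85 × 4 × 12.8) = 9.548 in.
M_n = C_f(d − h_f/2) + (T − C_f)(d − a_w/2) = 342.7 × (22.9 − 2) + 415.55 × (22.9 − 4.774) = 7162.4 + 7532.3 = 14694.7 kip·in.
M_n = 14694.7/12 = 1224.56 kip·ft.

M_n ≈ 1220 kip·ft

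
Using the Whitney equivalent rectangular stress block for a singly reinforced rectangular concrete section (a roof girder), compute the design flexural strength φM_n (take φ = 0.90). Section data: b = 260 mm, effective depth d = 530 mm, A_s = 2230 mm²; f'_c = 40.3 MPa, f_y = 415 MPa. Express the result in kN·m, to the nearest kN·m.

φM_n ≈ 398 kN·m

T = A_s f_y = 2230 × 415 = 925450 N = 925.45 kN.
From C = T: a = T/(0.85 f'_c b) = 925450/(0.85 × 40.3 × 260) = 103.91 mm.
M_n = T(d − a/2) = 925.45 kN × (530 − 51.955) mm = 442.41 kN·m.
φM_n = 0.90 × 442.41 = 398.17 kN·m.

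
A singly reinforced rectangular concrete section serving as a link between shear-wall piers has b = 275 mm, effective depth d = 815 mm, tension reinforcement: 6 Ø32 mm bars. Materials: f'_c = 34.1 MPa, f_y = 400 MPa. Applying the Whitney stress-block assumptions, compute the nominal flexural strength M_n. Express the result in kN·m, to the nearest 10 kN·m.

A_s = 6 × 804 = 4824 mm².
T = A_s f_y = 4824 × 400 = 1929600 N = 1929.6 kN.
From C = T: a = T/(0.85 f'_c b) = 1929600/(0.85 × 34.1 × 275) = 242.08 mm.
M_n = T(d − a/2) = 1929.6 kN × (815 − 121.04) mm = 1339.07 kN·m.

M_n ≈ 1340 kN·m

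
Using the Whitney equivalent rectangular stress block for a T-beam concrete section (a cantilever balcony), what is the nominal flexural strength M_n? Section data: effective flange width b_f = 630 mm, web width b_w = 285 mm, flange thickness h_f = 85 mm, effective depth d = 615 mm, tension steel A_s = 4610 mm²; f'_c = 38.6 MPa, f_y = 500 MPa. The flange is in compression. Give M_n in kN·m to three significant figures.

M_n ≈ 1280 kN·m

Tension: T = A_s f_y = 4610 × 500 = 2305000 N.
Try a within the flange: a = T/(0.85 f'_c b_f) = 2305000/(0.85 × 38.6 × 630) = 111.51 mm.
a = 111.51 > h_f = 85 mm: the block extends into the web. Split into flange-overhang and web parts.
C_f = 0.85 f'_c (b_f − b_w) h_f = 0.85 × 38.6 × (630 − 285) × 85 = 962153 N.
Remaining web compression depth: a_w = (T − C_f)/(0.85 f'_c b_w) = (2305000 − 962153)/(0.85 × 38.6 × 285) = 143.61 mm.
M_n = C_f(d − h_f/2) + (T − C_f)(d − a_w/2) = 962153 × (615 − 42.5) + 1342847 × (615 − 71.805) = 550.83 + 729.43 = 1280.26 × 10⁶ N·mm.
M_n = 1280.26 kN·m.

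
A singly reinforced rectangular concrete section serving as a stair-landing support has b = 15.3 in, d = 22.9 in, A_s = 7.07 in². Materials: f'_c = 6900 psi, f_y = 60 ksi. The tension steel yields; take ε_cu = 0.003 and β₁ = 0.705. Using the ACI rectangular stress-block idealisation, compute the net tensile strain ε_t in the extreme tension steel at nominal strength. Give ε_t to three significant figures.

ε_t ≈ 0.00725

a = A_s f_y/(0.85 f'_c b) = 4.727 in.
β₁ = 0.705, so c = a/β₁ = 4.727/0.705 = 6.705 in.
From the linear strain diagram with ε_cu = 0.003: ε_t = 0.003 (d − c)/c = 0.003 × (22.9 − 6.705)/6.705 = 0.00725.
Since ε_t ≥ 0.005, the section is tension-controlled.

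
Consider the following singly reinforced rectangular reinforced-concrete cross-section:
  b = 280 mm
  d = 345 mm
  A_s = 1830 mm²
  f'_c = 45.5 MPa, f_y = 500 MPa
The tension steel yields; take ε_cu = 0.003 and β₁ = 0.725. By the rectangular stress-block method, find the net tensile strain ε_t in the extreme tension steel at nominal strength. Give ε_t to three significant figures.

a = A_s f_y/(0.85 f'_c b) = 84.50 mm.
β₁ = 0.725, so c = a/β₁ = 84.50/0.725 = 116.55 mm.
From the linear strain diagram with ε_cu = 0.003: ε_t = 0.003 (d − c)/c = 0.003 × (345 − 116.55)/116.55 = 0.00588.
Since ε_t ≥ 0.005, the section is tension-controlled.

ε_t ≈ 0.00588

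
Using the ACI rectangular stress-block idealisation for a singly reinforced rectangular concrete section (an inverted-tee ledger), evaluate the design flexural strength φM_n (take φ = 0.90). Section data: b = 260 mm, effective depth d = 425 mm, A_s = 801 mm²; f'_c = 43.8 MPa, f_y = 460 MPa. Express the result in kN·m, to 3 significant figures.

φM_n ≈ 135 kN·m

T = A_s f_y = 801 × 460 = 368460 N = 368.46 kN.
From C = T: a = T/(0.85 f'_c b) = 368460/(0.85 × 43.8 × 260) = 38.06 mm.
M_n = T(d − a/2) = 368.46 kN × (425 − 19.03) mm = 149.58 kN·m.
φM_n = 0.90 × 149.58 = 134.62 kN·m.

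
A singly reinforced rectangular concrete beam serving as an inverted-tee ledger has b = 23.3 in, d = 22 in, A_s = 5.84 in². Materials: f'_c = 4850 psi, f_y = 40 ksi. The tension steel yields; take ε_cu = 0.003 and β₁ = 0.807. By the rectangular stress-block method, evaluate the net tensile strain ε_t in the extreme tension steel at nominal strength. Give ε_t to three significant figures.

ε_t ≈ 0.0189

a = A_s f_y/(0.85 f'_c b) = 2.432 in.
β₁ = 0.807, so c = a/β₁ = 2.432/0.807 = 3.014 in.
From the linear strain diagram with ε_cu = 0.003: ε_t = 0.003 (d − c)/c = 0.003 × (22 − 3.014)/3.014 = 0.0189.
Since ε_t ≥ 0.005, the section is tension-controlled.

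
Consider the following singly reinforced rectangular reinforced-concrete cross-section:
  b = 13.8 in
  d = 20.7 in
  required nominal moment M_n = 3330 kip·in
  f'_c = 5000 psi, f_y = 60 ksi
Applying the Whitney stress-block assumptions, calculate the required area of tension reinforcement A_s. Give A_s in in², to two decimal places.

From M_n = 0.85 f'_c a b (d − a/2):
a = d − √(d² − 2M_n/(0.85 f'_c b)) = 20.7 − √(20.7² − 2 × 3330/(0.85 × 5 × 13.8)) = 2.954 in.
A_s = 0.85 f'_c a b / f_y = 0.85 × 5 × 2.954 × 13.8 / 60 = 2.888 in².

A_s ≈ 2.89 in²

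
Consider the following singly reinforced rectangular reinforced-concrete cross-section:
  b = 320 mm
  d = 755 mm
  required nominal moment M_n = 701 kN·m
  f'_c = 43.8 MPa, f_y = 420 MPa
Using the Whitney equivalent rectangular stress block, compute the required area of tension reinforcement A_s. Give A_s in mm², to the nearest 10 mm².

With M_n = 0.85 f'_c a b (d − a/2), solve the quadratic for a:
a = d − √(d² − 2M_n/(0.85 f'_c b)) = 755 − √(755² − 2 × 701×10⁶/(0.85 × 43.8 × 320)) = 82.43 mm.
A_s = 0.85 f'_c a b / f_y = 0.85 × 43.8 × 82.43 × 320 / 420 = 2338.2 mm².

A_s ≈ 2340 mm²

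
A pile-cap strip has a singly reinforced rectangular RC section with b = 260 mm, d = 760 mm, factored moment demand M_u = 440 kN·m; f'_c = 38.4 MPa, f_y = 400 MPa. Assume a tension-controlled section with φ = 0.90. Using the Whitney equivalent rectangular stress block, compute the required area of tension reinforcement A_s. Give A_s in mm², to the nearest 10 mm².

M_n = M_u/φ = 440/0.90 = 488.889 kN·m.
With M_n = 0.85 f'_c a b (d − a/2), solve the quadratic for a:
a = d − √(d² − 2M_n/(0.85 f'_c b)) = 760 − √(760² − 2 × 488.889×10⁶/(0.85 × 38.4 × 260)) = 80.01 mm.
A_s = 0.85 f'_c a b / f_y = 0.85 × 38.4 × 80.01 × 260 / 400 = 1697.5 mm².

A_s ≈ 1700 mm²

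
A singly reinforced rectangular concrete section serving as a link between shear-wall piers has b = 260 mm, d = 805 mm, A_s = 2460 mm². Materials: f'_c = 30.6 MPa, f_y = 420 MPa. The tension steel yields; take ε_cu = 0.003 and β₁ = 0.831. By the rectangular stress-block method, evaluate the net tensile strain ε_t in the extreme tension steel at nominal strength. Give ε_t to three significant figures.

a = A_s f_y/(0.85 f'_c b) = 152.78 mm.
β₁ = 0.831, so c = a/β₁ = 152.78/0.831 = 183.85 mm.
From the linear strain diagram with ε_cu = 0.003: ε_t = 0.003 (d − c)/c = 0.003 × (805 − 183.85)/183.85 = 0.0101.
Since ε_t ≥ 0.005, the section is tension-controlled.

ε_t ≈ 0.0101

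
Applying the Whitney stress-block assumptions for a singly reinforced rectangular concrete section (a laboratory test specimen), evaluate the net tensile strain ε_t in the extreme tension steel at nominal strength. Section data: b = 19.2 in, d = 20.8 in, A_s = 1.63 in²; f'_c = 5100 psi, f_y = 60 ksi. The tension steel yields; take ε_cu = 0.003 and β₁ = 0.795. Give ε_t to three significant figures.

a = A_s f_y/(0.85 f'_c b) = 1.175 in.
β₁ = 0.795, so c = a/β₁ = 1.175/0.795 = 1.478 in.
From the linear strain diagram with ε_cu = 0.003: ε_t = 0.003 (d − c)/c = 0.003 × (20.8 − 1.478)/1.478 = 0.0392.
Since ε_t ≥ 0.005, the section is tension-controlled.

ε_t ≈ 0.0392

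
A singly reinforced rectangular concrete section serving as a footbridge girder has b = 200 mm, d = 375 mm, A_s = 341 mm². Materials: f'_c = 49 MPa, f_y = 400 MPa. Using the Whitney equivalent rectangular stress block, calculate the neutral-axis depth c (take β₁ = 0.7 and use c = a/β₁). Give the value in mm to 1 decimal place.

c ≈ 23.4 mm

T = A_s f_y = 341 × 400 = 136400 N = 136.4 kN.
Setting C = 0.85 f'_c a b equal to T: a = 136400/(0.85 × 49 × 200) = 16.375 mm.
With β₁ = 0.7, c = a/β₁ = 16.375/0.7 = 23.4 mm.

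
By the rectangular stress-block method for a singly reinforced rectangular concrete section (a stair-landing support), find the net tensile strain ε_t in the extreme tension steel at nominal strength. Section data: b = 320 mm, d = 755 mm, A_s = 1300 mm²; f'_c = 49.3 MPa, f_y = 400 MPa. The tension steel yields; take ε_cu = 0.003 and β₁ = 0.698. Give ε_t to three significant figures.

ε_t ≈ 0.0378

a = A_s f_y/(0.85 f'_c b) = 38.78 mm.
β₁ = 0.698, so c = a/β₁ = 38.78/0.698 = 55.56 mm.
From the linear strain diagram with ε_cu = 0.003: ε_t = 0.003 (d − c)/c = 0.003 × (755 − 55.56)/55.56 = 0.0378.
Since ε_t ≥ 0.005, the section is tension-controlled.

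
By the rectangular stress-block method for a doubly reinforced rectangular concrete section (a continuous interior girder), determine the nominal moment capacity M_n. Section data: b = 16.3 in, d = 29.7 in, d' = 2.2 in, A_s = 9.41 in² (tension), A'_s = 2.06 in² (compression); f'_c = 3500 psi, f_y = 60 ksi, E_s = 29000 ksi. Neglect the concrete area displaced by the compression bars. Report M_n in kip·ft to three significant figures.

Assume both steels yield.
a = (A_s − A'_s) f_y/(0.85 f'_c b) = (9.41 − 2.06) × 60/(0.85 × 3.5 × 16.3) = 9.094 in.
c = a/β₁ = 9.094/0.85 = 10.699 in; ε'_s = 0.003(c − d')/c = 0.0024 ≥ ε_y = 0.0021, so the compression steel yields.
M_n = (A_s − A'_s) f_y (d − a/2) + A'_s f_y (d − d') = 441 × (29.7 − 4.547) + 123.6 × (29.7 − 2.2) = 11092.5 + 3399.0 = 14491.5 kip·in = 14491.5/12 = 1207.63 kip·ft.

M_n ≈ 1210 kip·ft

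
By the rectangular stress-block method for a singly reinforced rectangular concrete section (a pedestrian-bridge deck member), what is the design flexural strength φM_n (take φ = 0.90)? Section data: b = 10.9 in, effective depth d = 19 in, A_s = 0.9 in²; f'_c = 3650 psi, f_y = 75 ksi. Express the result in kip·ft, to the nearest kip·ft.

T = A_s f_y = 0.9 × 75 = 67.5 kips.
a = T/(0.85 f'_c b) = 67.5/(0.85 × 3.65 × 10.9) = 1.996 in.
M_n = T(d − a/2) = 67.5 × (19 − 0.998) = 1215.1 kip·in = 1215.1/12 = 101.26 kip·ft.
φM_n = 0.90 × 101.26 = 91.13 kip·ft.

φM_n ≈ 91 kip·ft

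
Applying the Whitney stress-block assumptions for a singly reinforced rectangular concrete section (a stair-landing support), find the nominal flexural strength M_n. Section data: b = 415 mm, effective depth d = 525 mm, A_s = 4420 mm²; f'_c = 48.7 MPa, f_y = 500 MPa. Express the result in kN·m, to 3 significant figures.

T = A_s f_y = 4420 × 500 = 2210000 N = 2210 kN.
From C = T: a = T/(0.85 f'_c b) = 2210000/(0.85 × 48.7 × 415) = 128.65 mm.
M_n = T(d − a/2) = 2210 kN × (525 − 64.325) mm = 1018.09 kN·m.

M_n ≈ 1020 kN·m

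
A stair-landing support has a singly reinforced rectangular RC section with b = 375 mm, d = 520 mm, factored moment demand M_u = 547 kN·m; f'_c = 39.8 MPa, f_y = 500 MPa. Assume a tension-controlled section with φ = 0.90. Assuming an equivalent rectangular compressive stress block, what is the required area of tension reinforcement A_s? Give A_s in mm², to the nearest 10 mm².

A_s ≈ 2590 mm²

M_n = M_u/φ = 547/0.90 = 607.778 kN·m.
With M_n = 0.85 f'_c a b (d − a/2), solve the quadratic for a:
a = d − √(d² − 2M_n/(0.85 f'_c b)) = 520 − √(520² − 2 × 607.778×10⁶/(0.85 × 39.8 × 375)) = 102.17 mm.
A_s = 0.85 f'_c a b / f_y = 0.85 × 39.8 × 102.17 × 375 / 500 = 2592.3 mm².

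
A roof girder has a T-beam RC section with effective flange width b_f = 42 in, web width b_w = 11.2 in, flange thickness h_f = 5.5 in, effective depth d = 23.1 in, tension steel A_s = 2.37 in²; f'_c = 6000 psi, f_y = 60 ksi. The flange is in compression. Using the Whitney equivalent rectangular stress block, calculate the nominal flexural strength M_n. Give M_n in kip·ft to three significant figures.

M_n ≈ 270 kip·ft

Tension: T = A_s f_y = 2.37 × 60 = 142.2 kips.
Try a within the flange: a = T/(0.85 f'_c b_f) = 142.2/(0.85 × 6 × 42) = 0.664 in.
Since a = 0.664 ≤ h_f = 5.5 in, the stress block lies entirely in the flange; analyse as a rectangular beam of width b_f.
M_n = T(d − a/2) = 142.2 × (23.1 − 0.332) = 3237.6 kip·in.
M_n = 3237.6/12 = 269.80 kip·ft.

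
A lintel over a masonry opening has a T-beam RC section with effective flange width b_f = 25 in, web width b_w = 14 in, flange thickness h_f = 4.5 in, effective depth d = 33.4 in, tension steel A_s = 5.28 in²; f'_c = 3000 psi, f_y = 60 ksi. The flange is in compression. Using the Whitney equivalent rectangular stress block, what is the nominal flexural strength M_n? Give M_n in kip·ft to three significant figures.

M_n ≈ 816 kip·ft

Tension: T = A_s f_y = 5.28 × 60 = 316.8 kips.
Try a within the flange: a = T/(0.85 f'_c b_f) = 316.8/(0.85 × 3 × 25) = 4.969 in.
a = 4.969 > h_f = 4.5 in: the block extends into the web. Split into flange-overhang and web parts.
C_f = 0.85 f'_c (b_f − b_w) h_f = 0.85 × 3 × (25 − 14) × 4.5 = 126.2 kips.
Remaining web compression depth: a_w = (T − C_f)/(0.85 f'_c b_w) = (316.8 − 126.2)/(0.85 × 3 × 14) = 5.339 in.
M_n = C_f(d − h_f/2) + (T − C_f)(d − a_w/2) = 126.2 × (33.4 − 2.25) + 190.6 × (33.4 − 2.6695) = 3931.1 + 5857.2 = 9788.3 kip·in.
M_n = 9788.3/12 = 815.69 kip·ft.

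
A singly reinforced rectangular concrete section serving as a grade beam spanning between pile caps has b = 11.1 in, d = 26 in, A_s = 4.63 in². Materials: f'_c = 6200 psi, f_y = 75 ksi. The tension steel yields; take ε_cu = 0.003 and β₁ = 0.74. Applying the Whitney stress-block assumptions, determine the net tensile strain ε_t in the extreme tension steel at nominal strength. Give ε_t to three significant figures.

ε_t ≈ 0.00672

a = A_s f_y/(0.85 f'_c b) = 5.936 in.
β₁ = 0.74, so c = a/β₁ = 5.936/0.74 = 8.022 in.
From the linear strain diagram with ε_cu = 0.003: ε_t = 0.003 (d − c)/c = 0.003 × (26 − 8.022)/8.022 = 0.00672.
Since ε_t ≥ 0.005, the section is tension-controlled.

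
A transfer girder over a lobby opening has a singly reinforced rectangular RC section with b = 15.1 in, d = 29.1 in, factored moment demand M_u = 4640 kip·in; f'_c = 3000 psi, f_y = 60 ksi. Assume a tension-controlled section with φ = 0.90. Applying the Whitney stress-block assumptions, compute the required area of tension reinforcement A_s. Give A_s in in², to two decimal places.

A_s ≈ 3.23 in²

M_n = M_u/φ = 4640/0.90 = 5155.56 kip·in.
From M_n = 0.85 f'_c a b (d − a/2):
a = d − √(d² − 2M_n/(0.85 f'_c b)) = 29.1 − √(29.1² − 2 × 5155.56/(0.85 × 3 × 15.1)) = 5.037 in.
A_s = 0.85 f'_c a b / f_y = 0.85 × 3 × 5.037 × 15.1 / 60 = 3.232 in².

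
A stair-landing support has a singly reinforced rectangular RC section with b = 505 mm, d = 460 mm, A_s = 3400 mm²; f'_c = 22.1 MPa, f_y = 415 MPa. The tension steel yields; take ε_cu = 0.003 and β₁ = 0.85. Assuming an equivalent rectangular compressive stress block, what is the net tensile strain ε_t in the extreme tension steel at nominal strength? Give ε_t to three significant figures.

a = A_s f_y/(0.85 f'_c b) = 148.74 mm.
β₁ = 0.85, so c = a/β₁ = 148.74/0.85 = 174.99 mm.
From the linear strain diagram with ε_cu = 0.003: ε_t = 0.003 (d − c)/c = 0.003 × (460 − 174.99)/174.99 = 0.00489.
ε_t is between 0.004 and 0.005 — transition zone.

ε_t ≈ 0.00489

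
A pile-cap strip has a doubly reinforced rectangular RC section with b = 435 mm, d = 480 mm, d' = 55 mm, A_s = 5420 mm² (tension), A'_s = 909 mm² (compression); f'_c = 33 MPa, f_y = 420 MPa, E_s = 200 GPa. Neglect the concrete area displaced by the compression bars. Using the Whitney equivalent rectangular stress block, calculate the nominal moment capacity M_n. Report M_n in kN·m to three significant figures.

Assume both tension and compression steel yield.
Net tension couple steel: A_s − A'_s = 4511 mm².
a = (A_s − A'_s) f_y / (0.85 f'_c b) = 1894620/(0.85 × 33 × 435) = 155.27 mm.
c = a/β₁ = 155.27/0.814 = 190.75 mm; ε'_s = 0.003(c − d')/c = 0.0021 ≥ f_y/E_s = 0.0021, so compression steel does yield.
M_n = (A_s − A'_s) f_y (d − a/2) + A'_s f_y (d − d') = [1894620 × (480 − 77.635) + 381780 × (480 − 55)] × 10⁻⁶ = 762.33 + 162.26 = 924.59 kN·m.

M_n ≈ 925 kN·m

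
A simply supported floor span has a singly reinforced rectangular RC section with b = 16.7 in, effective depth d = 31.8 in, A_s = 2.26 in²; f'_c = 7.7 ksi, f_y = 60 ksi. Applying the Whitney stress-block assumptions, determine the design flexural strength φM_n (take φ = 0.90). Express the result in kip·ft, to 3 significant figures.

φM_n ≈ 317 kip·ft

T = A_s f_y = 2.26 × 60 = 135.6 kips.
a = T/(0.85 f'_c b) = 135.6/(0.85 × 7.7 × 16.7) = 1.241 in.
M_n = T(d − a/2) = 135.6 × (31.8 − 0.6205) = 4227.9 kip·in = 4227.9/12 = 352.33 kip·ft.
φM_n = 0.90 × 352.33 = 317.10 kip·ft.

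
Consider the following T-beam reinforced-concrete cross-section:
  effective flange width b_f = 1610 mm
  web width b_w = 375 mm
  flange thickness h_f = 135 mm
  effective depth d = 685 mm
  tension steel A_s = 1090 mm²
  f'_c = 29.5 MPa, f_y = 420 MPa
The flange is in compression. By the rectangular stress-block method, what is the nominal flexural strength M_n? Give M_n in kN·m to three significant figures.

M_n ≈ 311 kN·m

Tension: T = A_s f_y = 1090 × 420 = 457800 N.
Try a within the flange: a = T/(0.85 f'_c b_f) = 457800/(0.85 × 29.5 × 1610) = 11.34 mm.
Since a = 11.34 ≤ h_f = 135 mm, the stress block lies entirely in the flange; analyse as a rectangular beam of width b_f.
M_n = T(d − a/2) = 457800 × (685 − 5.67) = 311.00 × 10⁶ N·mm.
M_n = 311.00 kN·m.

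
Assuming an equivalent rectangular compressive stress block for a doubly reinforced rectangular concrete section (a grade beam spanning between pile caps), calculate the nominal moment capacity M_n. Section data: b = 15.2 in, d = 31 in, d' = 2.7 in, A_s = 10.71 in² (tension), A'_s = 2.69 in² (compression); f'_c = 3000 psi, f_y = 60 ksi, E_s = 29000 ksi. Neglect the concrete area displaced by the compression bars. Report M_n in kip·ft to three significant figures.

Assume both steels yield.
a = (A_s − A'_s) f_y/(0.85 f'_c b) = (10.71 − 2.69) × 60/(0.85 × 3 × 15.2) = 12.415 in.
c = a/β₁ = 12.415/0.85 = 14.606 in; ε'_s = 0.003(c − d')/c = 0.0024 ≥ ε_y = 0.0021, so the compression steel yields.
M_n = (A_s − A'_s) f_y (d − a/2) + A'_s f_y (d − d') = 481.2 × (31 − 6.2075) + 161.4 × (31 − 2.7) = 11930.2 + 4567.6 = 16497.8 kip·in = 16497.8/12 = 1374.82 kip·ft.

M_n ≈ 1370 kip·ft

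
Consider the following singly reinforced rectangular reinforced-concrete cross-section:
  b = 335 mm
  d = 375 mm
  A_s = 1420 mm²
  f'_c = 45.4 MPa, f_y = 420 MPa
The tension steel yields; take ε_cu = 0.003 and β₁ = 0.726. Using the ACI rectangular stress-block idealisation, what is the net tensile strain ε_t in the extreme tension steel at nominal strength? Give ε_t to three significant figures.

ε_t ≈ 0.0147

a = A_s f_y/(0.85 f'_c b) = 46.13 mm.
β₁ = 0.726, so c = a/β₁ = 46.13/0.726 = 63.54 mm.
From the linear strain diagram with ε_cu = 0.003: ε_t = 0.003 (d − c)/c = 0.003 × (375 − 63.54)/63.54 = 0.0147.
Since ε_t ≥ 0.005, the section is tension-controlled.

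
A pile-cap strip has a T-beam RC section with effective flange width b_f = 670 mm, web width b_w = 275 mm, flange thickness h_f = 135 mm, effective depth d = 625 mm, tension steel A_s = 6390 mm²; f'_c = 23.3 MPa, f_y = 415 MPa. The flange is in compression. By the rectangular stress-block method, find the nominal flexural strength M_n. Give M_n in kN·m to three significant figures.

M_n ≈ 1350 kN·m

Tension: T = A_s f_y = 6390 × 415 = 2651850 N.
Try a within the flange: a = T/(0.85 f'_c b_f) = 2651850/(0.85 × 23.3 × 670) = 199.85 mm.
a = 199.85 > h_f = 135 mm: the block extends into the web. Split into flange-overhang and web parts.
C_f = 0.85 f'_c (b_f − b_w) h_f = 0.85 × 23.3 × (670 − 275) × 135 = 1056102 N.
Remaining web compression depth: a_w = (T − C_f)/(0.85 f'_c b_w) = (2651850 − 1056102)/(0.85 × 23.3 × 275) = 292.99 mm.
M_n = C_f(d − h_f/2) + (T − C_f)(d − a_w/2) = 1056102 × (625 − 67.5) + 1595748 × (625 − 146.495) = 588.78 + 763.57 = 1352.35 × 10⁶ N·mm.
M_n = 1352.35 kN·m.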